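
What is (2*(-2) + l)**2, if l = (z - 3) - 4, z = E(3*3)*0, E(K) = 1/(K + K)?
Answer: 121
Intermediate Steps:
E(K) = 1/(2*K)
z = 0 (z = (1/(2*((3*3))))*0 = ((1/2)/9)*0 = ((1/2)*(1/9))*0 = (1/18)*0 = 0)
l = -7 (l = (0 - 3) - 4 = -3 - 4 = -7)
(2*(-2) + l)**2 = (2*(-2) - 7)**2 = (-4 - 7)**2 = (-11)**2 = 121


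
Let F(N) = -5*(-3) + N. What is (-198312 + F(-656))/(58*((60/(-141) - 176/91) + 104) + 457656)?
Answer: -850921981/1982608240 ≈ -0.42919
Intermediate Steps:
F(N) = 15 + N
(-198312 + F(-656))/(58*((60/(-141) - 176/91) + 104) + 457656) = (-198312 + (15 - 656))/(58*((60/(-141) - 176/91) + 104) + 457656) = (-198312 - 641)/(58*((60*(-1/141) - 176*1/91) + 104) + 457656) = -198953/(58*((-20/47 - 176/91) + 104) + 457656) = -198953/(58*(-10092/4277 + 104) + 457656) = -198953/(58*(434716/4277) + 457656) = -198953/(25213528/4277 + 457656) = -198953/1982608240/4277 = -198953*4277/1982608240 = -850921981/1982608240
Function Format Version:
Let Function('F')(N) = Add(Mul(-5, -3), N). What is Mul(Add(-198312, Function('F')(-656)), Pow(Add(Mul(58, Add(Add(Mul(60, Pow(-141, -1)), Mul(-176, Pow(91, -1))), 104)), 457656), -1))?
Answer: Rational(-850921981, 1982608240) ≈ -0.42919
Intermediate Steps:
Function('F')(N) = Add(15, N)
Mul(Add(-198312, Function('F')(-656)), Pow(Add(Mul(58, Add(Add(Mul(60, Pow(-141, -1)), Mul(-176, Pow(91, -1))), 104)), 457656), -1)) = Mul(Add(-198312, Add(15, -656)), Pow(Add(Mul(58, Add(Add(Mul(60, Pow(-141, -1)), Mul(-176, Pow(91, -1))), 104)), 457656), -1)) = Mul(Add(-198312, -641), Pow(Add(Mul(58, Add(Add(Mul(60, Rational(-1, 141)), Mul(-176, Rational(1, 91))), 104)), 457656), -1)) = Mul(-198953, Pow(Add(Mul(58, Add(Add(Rational(-20, 47), Rational(-176, 91)), 104)), 457656), -1)) = Mul(-198953, Pow(Add(Mul(58, Add(Rational(-10092, 4277), 104)), 457656), -1)) = Mul(-198953, Pow(Add(Mul(58, Rational(434716, 4277)), 457656), -1)) = Mul(-198953, Pow(Add(Rational(25213528, 4277), 457656), -1)) = Mul(-198953, Pow(Rational(1982608240, 4277), -1)) = Mul(-198953, Rational(4277, 1982608240)) = Rational(-850921981, 1982608240)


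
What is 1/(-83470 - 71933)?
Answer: -1/155403 ≈ -6.4349e-6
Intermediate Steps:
1/(-83470 - 71933) = 1/(-155403) = -1/155403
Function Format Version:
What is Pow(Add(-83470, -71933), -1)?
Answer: Rational(-1, 155403) ≈ -6.4349e-6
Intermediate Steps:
Pow(Add(-83470, -71933), -1) = Pow(-155403, -1) = Rational(-1, 155403)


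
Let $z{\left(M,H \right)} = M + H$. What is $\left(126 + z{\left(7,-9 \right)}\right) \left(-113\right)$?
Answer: $-14012$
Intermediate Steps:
$z{\left(M,H \right)} = H + M$
$\left(126 + z{\left(7,-9 \right)}\right) \left(-113\right) = \left(126 + \left(-9 + 7\right)\right) \left(-113\right) = \left(126 - 2\right) \left(-113\right) = 124 \left(-113\right) = -14012$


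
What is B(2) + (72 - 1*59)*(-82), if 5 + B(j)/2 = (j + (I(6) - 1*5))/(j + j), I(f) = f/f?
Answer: -1077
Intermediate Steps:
I(f) = 1
B(j) = -10 + (-4 + j)/j (B(j) = -10 + 2*((j + (1 - 1*5))/(j + j)) = -10 + 2*((j + (1 - 5))/((2*j))) = -10 + 2*((j - 4)*(1/(2*j))) = -10 + 2*((-4 + j)*(1/(2*j))) = -10 + 2*((-4 + j)/(2*j)) = -10 + (-4 + j)/j)
B(2) + (72 - 1*59)*(-82) = (-9 - 4/2) + (72 - 1*59)*(-82) = (-9 - 4*½) + (72 - 59)*(-82) = (-9 - 2) + 13*(-82) = -11 - 1066 = -1077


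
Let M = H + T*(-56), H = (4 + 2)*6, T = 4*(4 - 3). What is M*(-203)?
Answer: 38164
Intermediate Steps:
T = 4 (T = 4*1 = 4)
H = 36 (H = 6*6 = 36)
M = -188 (M = 36 + 4*(-56) = 36 - 224 = -188)
M*(-203) = -188*(-203) = 38164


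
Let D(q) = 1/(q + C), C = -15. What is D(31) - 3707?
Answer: -59311/16 ≈ -3706.9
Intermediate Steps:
D(q) = 1/(-15 + q) (D(q) = 1/(q - 15) = 1/(-15 + q))
D(31) - 3707 = 1/(-15 + 31) - 3707 = 1/16 - 3707 = -59311/16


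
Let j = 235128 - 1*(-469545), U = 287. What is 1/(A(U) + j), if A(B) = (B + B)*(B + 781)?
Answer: 1/1317705 ≈ 7.5890e-7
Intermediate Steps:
j = 704673 (j = 235128 + 469545 = 704673)
A(B) = 2*B*(781 + B) (A(B) = (2*B)*(781 + B) = 2*B*(781 + B))
1/(A(U) + j) = 1/(2*287*(781 + 287) + 704673) = 1/(2*287*1068 + 704673) = 1/(613032 + 704673) = 1/1317705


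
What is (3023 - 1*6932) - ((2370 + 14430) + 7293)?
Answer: -28002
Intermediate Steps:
(3023 - 1*6932) - ((2370 + 14430) + 7293) = (3023 - 6932) - (16800 + 7293) = -3909 - 1*24093 = -3909 - 24093 = -28002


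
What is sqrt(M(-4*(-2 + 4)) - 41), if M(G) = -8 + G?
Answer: I*sqrt(57) ≈ 7.5498*I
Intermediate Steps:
sqrt(M(-4*(-2 + 4)) - 41) = sqrt((-8 - 4*(-2 + 4)) - 41) = sqrt((-8 - 4*2) - 41) = sqrt((-8 - 8) - 41) = sqrt(-16 - 41) = sqrt(-57) = I*sqrt(57)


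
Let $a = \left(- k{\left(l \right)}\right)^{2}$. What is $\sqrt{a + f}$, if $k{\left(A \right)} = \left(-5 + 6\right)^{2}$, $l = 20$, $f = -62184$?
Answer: $i \sqrt{62183} \approx 249.37 i$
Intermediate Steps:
$k{\left(A \right)} = 1$ ($k{\left(A \right)} = 1^{2} = 1$)
$a = 1$ ($a = \left(\left(-1\right) 1\right)^{2} = \left(-1\right)^{2} = 1$)
$\sqrt{a + f} = \sqrt{1 - 62184} = \sqrt{-62183} = i \sqrt{62183}$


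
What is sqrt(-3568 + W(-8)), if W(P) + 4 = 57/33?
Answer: I*sqrt(432003)/11 ≈ 59.752*I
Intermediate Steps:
W(P) = -25/11 (W(P) = -4 + 57/33 = -4 + 57*(1/33) = -4 + 19/11 = -25/11)
sqrt(-3568 + W(-8)) = sqrt(-3568 - 25/11) = sqrt(-39273/11) = I*sqrt(432003)/11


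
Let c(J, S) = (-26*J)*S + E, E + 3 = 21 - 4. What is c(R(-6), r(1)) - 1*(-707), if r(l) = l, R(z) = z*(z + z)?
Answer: -1151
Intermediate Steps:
R(z) = 2*z**2 (R(z) = z*(2*z) = 2*z**2)
E = 14 (E = -3 + (21 - 4) = -3 + 17 = 14)
c(J, S) = 14 - 26*J*S (c(J, S) = (-26*J)*S + 14 = -26*J*S + 14 = 14 - 26*J*S)
c(R(-6), r(1)) - 1*(-707) = (14 - 26*2*(-6)**2*1) - 1*(-707) = (14 - 26*2*36*1) + 707 = (14 - 26*72*1) + 707 = (14 - 1872) + 707 = -1858 + 707 = -1151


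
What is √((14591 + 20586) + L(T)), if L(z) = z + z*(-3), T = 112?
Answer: √34953 ≈ 186.96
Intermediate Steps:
L(z) = -2*z (L(z) = z - 3*z = -2*z)
√((14591 + 20586) + L(T)) = √((14591 + 20586) - 2*112) = √(35177 - 224) = √34953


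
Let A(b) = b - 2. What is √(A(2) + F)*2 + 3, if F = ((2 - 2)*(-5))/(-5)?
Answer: 3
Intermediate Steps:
A(b) = -2 + b
F = 0 (F = (0*(-5))*(-⅕) = 0*(-⅕) = 0)
√(A(2) + F)*2 + 3 = √((-2 + 2) + 0)*2 + 3 = √(0 + 0)*2 + 3 = √0*2 + 3 = 0*2 + 3 = 0 + 3 = 3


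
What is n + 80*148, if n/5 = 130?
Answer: 12490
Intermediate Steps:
n = 650 (n = 5*130 = 650)
n + 80*148 = 650 + 80*148 = 650 + 11840 = 12490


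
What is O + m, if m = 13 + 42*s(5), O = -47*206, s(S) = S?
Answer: -9459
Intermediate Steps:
O = -9682
m = 223 (m = 13 + 42*5 = 13 + 210 = 223)
O + m = -9682 + 223 = -9459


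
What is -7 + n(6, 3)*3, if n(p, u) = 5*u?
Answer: 38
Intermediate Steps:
-7 + n(6, 3)*3 = -7 + (5*3)*3 = -7 + 15*3 = -7 + 45 = 38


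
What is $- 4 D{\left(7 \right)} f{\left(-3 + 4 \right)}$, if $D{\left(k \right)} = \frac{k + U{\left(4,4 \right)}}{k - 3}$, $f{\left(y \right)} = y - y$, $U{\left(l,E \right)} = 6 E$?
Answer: $0$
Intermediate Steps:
$f{\left(y \right)} = 0$
$D{\left(k \right)} = \frac{24 + k}{-3 + k}$ ($D{\left(k \right)} = \frac{k + 6 \cdot 4}{k - 3} = \frac{k + 24}{-3 + k} = \frac{24 + k}{-3 + k}$)
$- 4 D{\left(7 \right)} f{\left(-3 + 4 \right)} = - 4 \frac{24 + 7}{-3 + 7} \cdot 0 = - 4 \cdot \frac{1}{4} \cdot 31 \cdot 0 = \left(-4\right) \frac{31}{4} \cdot 0 = \left(-31\right) 0 = 0$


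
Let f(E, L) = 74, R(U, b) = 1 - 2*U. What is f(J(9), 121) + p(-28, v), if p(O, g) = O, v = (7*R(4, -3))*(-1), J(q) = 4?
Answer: 46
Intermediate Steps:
v = 49 (v = (7*(1 - 2*4))*(-1) = (7*(1 - 8))*(-1) = (7*(-7))*(-1) = -49*(-1) = 49)
f(J(9), 121) + p(-28, v) = 74 - 28 = 46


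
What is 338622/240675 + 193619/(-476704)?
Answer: 38274403021/38243578400 ≈ 1.0008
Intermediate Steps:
338622/240675 + 193619/(-476704) = 338622*(1/240675) + 193619*(-1/476704) = 112874/80225 - 193619/476704 = 38274403021/38243578400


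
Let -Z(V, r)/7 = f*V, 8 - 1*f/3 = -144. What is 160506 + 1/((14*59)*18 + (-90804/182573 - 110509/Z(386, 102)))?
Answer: 76686799928949862134/477781515312911 ≈ 1.6051e+5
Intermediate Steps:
f = 456 (f = 24 - 3*(-144) = 24 + 432 = 456)
Z(V, r) = -3192*V
160506 + 1/((14*59)*18 + (-90804/182573 - 110509/Z(386, 102))) = 160506 + 1/((14*59)*18 + (-90804/182573 - 110509/((-3192*386)))) = 160506 + 1/(826*18 + (-90804*1/182573 - 110509/(-1232112))) = 160506 + 1/(14868 + (-90804/182573 - 110509*(-1/1232112))) = 160506 + 1/(14868 + (-90804/182573 + 15787/176016)) = 160506 + 1/(14868 - 13100676913/32135769168) = 160506 + 1/(477781515312911/32135769168) = 160506 + 32135769168/477781515312911 = 76686799928949862134/477781515312911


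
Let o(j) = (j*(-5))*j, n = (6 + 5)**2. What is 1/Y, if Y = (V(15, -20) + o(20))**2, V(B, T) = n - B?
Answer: 1/3587236 ≈ 2.7877e-7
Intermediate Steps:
n = 121 (n = 11**2 = 121)
V(B, T) = 121 - B
o(j) = -5*j**2 (o(j) = (-5*j)*j = -5*j**2)
Y = 3587236 (Y = ((121 - 1*15) - 5*20**2)**2 = ((121 - 15) - 5*400)**2 = (106 - 2000)**2 = (-1894)**2 = 3587236)
1/Y = 1/3587236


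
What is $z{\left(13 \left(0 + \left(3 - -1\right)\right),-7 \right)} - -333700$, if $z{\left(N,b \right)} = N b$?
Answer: $333336$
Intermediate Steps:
$z{\left(13 \left(0 + \left(3 - -1\right)\right),-7 \right)} - -333700 = 13 \left(0 + \left(3 - -1\right)\right) \left(-7\right) - -333700 = 13 \left(0 + \left(3 + 1\right)\right) \left(-7\right) + 333700 = 13 \left(0 + 4\right) \left(-7\right) + 333700 = 13 \cdot 4 \left(-7\right) + 333700 = 52 \left(-7\right) + 333700 = -364 + 333700 = 333336$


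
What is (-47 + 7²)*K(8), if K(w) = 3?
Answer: 6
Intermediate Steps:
(-47 + 7²)*K(8) = (-47 + 7²)*3 = (-47 + 49)*3 = 2*3 = 6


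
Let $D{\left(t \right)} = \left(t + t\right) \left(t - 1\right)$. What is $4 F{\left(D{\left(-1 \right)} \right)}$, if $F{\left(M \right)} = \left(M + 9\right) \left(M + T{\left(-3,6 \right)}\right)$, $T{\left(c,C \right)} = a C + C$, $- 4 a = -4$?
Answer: $832$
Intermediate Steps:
$a = 1$ ($a = \left(- \frac{1}{4}\right) \left(-4\right) = 1$)
$T{\left(c,C \right)} = 2 C$ ($T{\left(c,C \right)} = 1 C + C = C + C = 2 C$)
$D{\left(t \right)} = 2 t \left(-1 + t\right)$
$F{\left(M \right)} = \left(9 + M\right) \left(12 + M\right)$ ($F{\left(M \right)} = \left(M + 9\right) \left(M + 2 \cdot 6\right) = \left(9 + M\right) \left(M + 12\right) = \left(9 + M\right) \left(12 + M\right)$)
$4 F{\left(D{\left(-1 \right)} \right)} = 4 \left(108 + \left(2 \left(-1\right) \left(-1 - 1\right)\right)^{2} + 21 \cdot 2 \left(-1\right) \left(-1 - 1\right)\right) = 4 \left(108 + \left(2 \left(-1\right) \left(-2\right)\right)^{2} + 21 \cdot 2 \left(-1\right) \left(-2\right)\right) = 4 \left(108 + 4^{2} + 21 \cdot 4\right) = 4 \left(108 + 16 + 84\right) = 4 \cdot 208 = 832$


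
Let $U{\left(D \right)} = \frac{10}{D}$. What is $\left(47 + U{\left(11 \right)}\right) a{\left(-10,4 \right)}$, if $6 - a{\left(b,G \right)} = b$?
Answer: $\frac{8432}{11} \approx 766.54$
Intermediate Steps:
$a{\left(b,G \right)} = 6 - b$
$\left(47 + U{\left(11 \right)}\right) a{\left(-10,4 \right)} = \left(47 + \frac{10}{11}\right) \left(6 - -10\right) = \left(47 + 10 \cdot \frac{1}{11}\right) \left(6 + 10\right) = \left(47 + \frac{10}{11}\right) 16 = \frac{527}{11} \cdot 16 = \frac{8432}{11}$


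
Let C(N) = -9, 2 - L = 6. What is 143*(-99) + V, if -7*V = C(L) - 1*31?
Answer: -99059/7 ≈ -14151.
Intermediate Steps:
L = -4 (L = 2 - 1*6 = 2 - 6 = -4)
V = 40/7 (V = -(-9 - 1*31)/7 = -(-9 - 31)/7 = -⅐*(-40) = 40/7 ≈ 5.7143)
143*(-99) + V = 143*(-99) + 40/7 = -14157 + 40/7 = -99059/7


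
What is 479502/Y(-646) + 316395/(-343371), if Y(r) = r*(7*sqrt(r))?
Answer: -105465/114457 + 14103*I*sqrt(646)/85918 ≈ -0.92144 + 4.172*I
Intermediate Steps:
Y(r) = 7*r**(3/2)
479502/Y(-646) + 316395/(-343371) = 479502/((7*(-646)**(3/2))) + 316395/(-343371) = 479502/((7*(-646*I*sqrt(646)))) + 316395*(-1/343371) = 479502/((-4522*I*sqrt(646))) - 105465/114457 = 479502*(I*sqrt(646)/2921212) - 105465/114457 = 14103*I*sqrt(646)/85918 - 105465/114457 = -105465/114457 + 14103*I*sqrt(646)/85918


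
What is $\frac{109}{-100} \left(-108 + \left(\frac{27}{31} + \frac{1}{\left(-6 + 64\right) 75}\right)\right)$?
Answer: $\frac{1574648771}{13485000} \approx 116.77$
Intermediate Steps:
$\frac{109}{-100} \left(-108 + \left(\frac{27}{31} + \frac{1}{\left(-6 + 64\right) 75}\right)\right) = 109 \left(- \frac{1}{100}\right) \left(-108 + \left(27 \cdot \frac{1}{31} + \frac{1}{58} \cdot \frac{1}{75}\right)\right) = - \frac{109 \left(-108 + \left(\frac{27}{31} + \frac{1}{58} \cdot \frac{1}{75}\right)\right)}{100} = - \frac{109 \left(-108 + \left(\frac{27}{31} + \frac{1}{4350}\right)\right)}{100} = - \frac{109 \left(-108 + \frac{117481}{134850}\right)}{100} = \left(- \frac{109}{100}\right) \left(- \frac{14446319}{134850}\right) = \frac{1574648771}{13485000}$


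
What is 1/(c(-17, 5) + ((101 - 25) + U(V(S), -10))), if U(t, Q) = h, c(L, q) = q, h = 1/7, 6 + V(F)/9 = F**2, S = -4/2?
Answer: 7/568 ≈ 0.012324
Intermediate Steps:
S = -2 (S = -4*1/2 = -2)
V(F) = -54 + 9*F**2
h = 1/7 ≈ 0.14286
U(t, Q) = 1/7
1/(c(-17, 5) + ((101 - 25) + U(V(S), -10))) = 1/(5 + ((101 - 25) + 1/7)) = 1/(5 + (76 + 1/7)) = 1/(5 + 533/7) = 1/(568/7) = 7/568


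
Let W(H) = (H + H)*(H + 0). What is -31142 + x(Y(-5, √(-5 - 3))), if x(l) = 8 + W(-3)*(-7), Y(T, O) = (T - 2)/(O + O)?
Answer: -31260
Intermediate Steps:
Y(T, O) = (-2 + T)/(2*O) (Y(T, O) = (-2 + T)/((2*O)) = (-2 + T)*(1/(2*O)) = (-2 + T)/(2*O))
W(H) = 2*H² (W(H) = (2*H)*H = 2*H²)
x(l) = -118 (x(l) = 8 + (2*(-3)²)*(-7) = 8 + (2*9)*(-7) = 8 + 18*(-7) = 8 - 126 = -118)
-31142 + x(Y(-5, √(-5 - 3))) = -31142 - 118 = -31260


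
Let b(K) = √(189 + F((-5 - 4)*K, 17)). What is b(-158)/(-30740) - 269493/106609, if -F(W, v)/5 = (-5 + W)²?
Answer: -269493/106609 - I*√2509814/15370 ≈ -2.5279 - 0.10307*I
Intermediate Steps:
F(W, v) = -5*(-5 + W)²
b(K) = √(189 - 5*(-5 - 9*K)²) (b(K) = √(189 - 5*(-5 + (-5 - 4)*K)²) = √(189 - 5*(-5 - 9*K)²))
b(-158)/(-30740) - 269493/106609 = √(64 - 450*(-158) - 405*(-158)²)/(-30740) - 269493/106609 = √(64 + 71100 - 405*24964)*(-1/30740) - 269493*1/106609 = √(64 + 71100 - 10110420)*(-1/30740) - 269493/106609 = √(-10039256)*(-1/30740) - 269493/106609 = (2*I*√2509814)*(-1/30740) - 269493/106609 = -I*√2509814/15370 - 269493/106609 = -269493/106609 - I*√2509814/15370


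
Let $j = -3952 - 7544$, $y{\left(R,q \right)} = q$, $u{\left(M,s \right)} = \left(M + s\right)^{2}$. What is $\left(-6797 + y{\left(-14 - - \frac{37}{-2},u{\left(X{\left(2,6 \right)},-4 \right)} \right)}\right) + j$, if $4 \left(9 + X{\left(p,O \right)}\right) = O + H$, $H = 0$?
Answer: $- \frac{72643}{4} \approx -18161.0$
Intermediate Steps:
$X{\left(p,O \right)} = -9 + \frac{O}{4}$ ($X{\left(p,O \right)} = -9 + \frac{O + 0}{4} = -9 + \frac{O}{4}$)
$j = -11496$
$\left(-6797 + y{\left(-14 - - \frac{37}{-2},u{\left(X{\left(2,6 \right)},-4 \right)} \right)}\right) + j = \left(-6797 + \left(\left(-9 + \frac{1}{4} \cdot 6\right) - 4\right)^{2}\right) - 11496 = \left(-6797 + \left(\left(-9 + \frac{3}{2}\right) - 4\right)^{2}\right) - 11496 = \left(-6797 + \left(- \frac{15}{2} - 4\right)^{2}\right) - 11496 = \left(-6797 + \left(- \frac{23}{2}\right)^{2}\right) - 11496 = \left(-6797 + \frac{529}{4}\right) - 11496 = - \frac{26659}{4} - 11496 = - \frac{72643}{4}$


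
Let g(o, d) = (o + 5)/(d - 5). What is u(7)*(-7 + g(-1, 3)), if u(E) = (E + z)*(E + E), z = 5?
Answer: -1512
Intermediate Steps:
u(E) = 2*E*(5 + E) (u(E) = (E + 5)*(E + E) = (5 + E)*(2*E) = 2*E*(5 + E))
g(o, d) = (5 + o)/(-5 + d)
u(7)*(-7 + g(-1, 3)) = (2*7*(5 + 7))*(-7 + (5 - 1)/(-5 + 3)) = (2*7*12)*(-7 + 4/(-2)) = 168*(-7 - ½*4) = 168*(-7 - 2) = 168*(-9) = -1512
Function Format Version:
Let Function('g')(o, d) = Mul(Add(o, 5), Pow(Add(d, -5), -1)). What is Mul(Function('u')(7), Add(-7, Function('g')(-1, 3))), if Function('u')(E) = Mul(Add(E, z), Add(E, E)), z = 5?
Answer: -1512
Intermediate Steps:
Function('u')(E) = Mul(2, E, Add(5, E)) (Function('u')(E) = Mul(Add(E, 5), Add(E, E)) = Mul(Add(5, E), Mul(2, E)) = Mul(2, E, Add(5, E)))
Function('g')(o, d) = Mul(Pow(Add(-5, d), -1), Add(5, o)) (Function('g')(o, d) = Mul(Add(5, o), Pow(Add(-5, d), -1)) = Mul(Pow(Add(-5, d), -1), Add(5, o)))
Mul(Function('u')(7), Add(-7, Function('g')(-1, 3))) = Mul(Mul(2, 7, Add(5, 7)), Add(-7, Mul(Pow(Add(-5, 3), -1), Add(5, -1)))) = Mul(Mul(2, 7, 12), Add(-7, Mul(Pow(-2, -1), 4))) = Mul(168, Add(-7, Mul(Rational(-1, 2), 4))) = Mul(168, Add(-7, -2)) = Mul(168, -9) = -1512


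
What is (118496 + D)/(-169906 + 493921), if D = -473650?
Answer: -355154/324015 ≈ -1.0961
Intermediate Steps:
(118496 + D)/(-169906 + 493921) = (118496 - 473650)/(-169906 + 493921) = -355154/324015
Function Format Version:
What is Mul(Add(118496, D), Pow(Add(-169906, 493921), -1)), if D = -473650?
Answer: Rational(-355154, 324015) ≈ -1.0961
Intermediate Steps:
Mul(Add(118496, D), Pow(Add(-169906, 493921), -1)) = Mul(Add(118496, -473650), Pow(Add(-169906, 493921), -1)) = Mul(-355154, Pow(324015, -1)) = Mul(-355154, Rational(1, 324015)) = Rational(-355154, 324015)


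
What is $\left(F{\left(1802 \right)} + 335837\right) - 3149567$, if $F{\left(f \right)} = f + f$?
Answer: $-2810126$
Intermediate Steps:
$F{\left(f \right)} = 2 f$
$\left(F{\left(1802 \right)} + 335837\right) - 3149567 = \left(2 \cdot 1802 + 335837\right) - 3149567 = \left(3604 + 335837\right) - 3149567 = 339441 - 3149567 = -2810126$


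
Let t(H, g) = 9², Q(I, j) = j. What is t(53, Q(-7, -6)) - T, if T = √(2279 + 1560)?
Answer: 81 - √3839 ≈ 19.040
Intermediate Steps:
t(H, g) = 81
T = √3839 ≈ 61.960
t(53, Q(-7, -6)) - T = 81 - √3839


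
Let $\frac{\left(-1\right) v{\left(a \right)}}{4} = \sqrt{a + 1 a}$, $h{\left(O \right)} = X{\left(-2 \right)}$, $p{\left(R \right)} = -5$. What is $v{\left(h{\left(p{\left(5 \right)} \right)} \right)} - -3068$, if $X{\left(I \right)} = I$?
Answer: $3068 - 8 i \approx 3068.0 - 8.0 i$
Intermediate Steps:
$h{\left(O \right)} = -2$
$v{\left(a \right)} = - 4 \sqrt{2} \sqrt{a}$ ($v{\left(a \right)} = - 4 \sqrt{a + 1 a} = - 4 \sqrt{a + a} = - 4 \sqrt{2 a} = - 4 \sqrt{2} \sqrt{a}$)
$v{\left(h{\left(p{\left(5 \right)} \right)} \right)} - -3068 = - 4 \sqrt{2} \sqrt{-2} - -3068 = - 4 \sqrt{2} i \sqrt{2} + 3068 = - 8 i + 3068 = 3068 - 8 i$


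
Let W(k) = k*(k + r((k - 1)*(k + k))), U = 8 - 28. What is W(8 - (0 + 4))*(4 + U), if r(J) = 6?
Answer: -640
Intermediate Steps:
U = -20
W(k) = k*(6 + k) (W(k) = k*(k + 6) = k*(6 + k))
W(8 - (0 + 4))*(4 + U) = ((8 - (0 + 4))*(6 + (8 - (0 + 4))))*(4 - 20) = ((8 - 1*4)*(6 + (8 - 1*4)))*(-16) = ((8 - 4)*(6 + (8 - 4)))*(-16) = (4*(6 + 4))*(-16) = (4*10)*(-16) = 40*(-16) = -640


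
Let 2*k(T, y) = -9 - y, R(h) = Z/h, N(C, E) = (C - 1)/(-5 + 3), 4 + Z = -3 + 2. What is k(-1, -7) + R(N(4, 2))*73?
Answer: 727/3 ≈ 242.33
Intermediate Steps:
Z = -5 (Z = -4 + (-3 + 2) = -4 - 1 = -5)
N(C, E) = ½ - C/2 (N(C, E) = (-1 + C)/(-2) = (-1 + C)*(-½) = ½ - C/2)
R(h) = -5/h
k(T, y) = -9/2 - y/2 (k(T, y) = (-9 - y)/2 = -9/2 - y/2)
k(-1, -7) + R(N(4, 2))*73 = (-9/2 - ½*(-7)) - 5/(½ - ½*4)*73 = (-9/2 + 7/2) - 5/(½ - 2)*73 = -1 - 5/(-3/2)*73 = -1 - 5*(-⅔)*73 = -1 + (10/3)*73 = -1 + 730/3 = 727/3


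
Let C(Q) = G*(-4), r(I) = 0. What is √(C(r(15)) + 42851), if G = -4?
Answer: 3*√4763 ≈ 207.04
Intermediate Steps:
C(Q) = 16 (C(Q) = -4*(-4) = 16)
√(C(r(15)) + 42851) = √(16 + 42851) = √42867 = 3*√4763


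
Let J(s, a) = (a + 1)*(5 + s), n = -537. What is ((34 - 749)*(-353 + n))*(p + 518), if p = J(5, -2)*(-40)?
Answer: 584169300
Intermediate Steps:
J(s, a) = (1 + a)*(5 + s)
p = 400 (p = (5 + 5 + 5*(-2) - 2*5)*(-40) = (5 + 5 - 10 - 10)*(-40) = -10*(-40) = 400)
((34 - 749)*(-353 + n))*(p + 518) = ((34 - 749)*(-353 - 537))*(400 + 518) = -715*(-890)*918 = 636350*918 = 584169300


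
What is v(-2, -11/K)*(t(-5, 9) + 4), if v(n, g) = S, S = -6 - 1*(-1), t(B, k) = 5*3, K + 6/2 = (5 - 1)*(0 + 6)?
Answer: -95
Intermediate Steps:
K = 21 (K = -3 + (5 - 1)*(0 + 6) = -3 + 4*6 = -3 + 24 = 21)
t(B, k) = 15
S = -5 (S = -6 + 1 = -5)
v(n, g) = -5
v(-2, -11/K)*(t(-5, 9) + 4) = -5*(15 + 4) = -5*19 = -95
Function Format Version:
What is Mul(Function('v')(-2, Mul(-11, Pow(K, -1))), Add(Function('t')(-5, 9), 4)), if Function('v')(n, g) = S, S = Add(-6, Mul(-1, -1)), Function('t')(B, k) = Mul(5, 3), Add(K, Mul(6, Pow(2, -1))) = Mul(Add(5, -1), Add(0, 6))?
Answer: -95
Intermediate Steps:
K = 21 (K = Add(-3, Mul(Add(5, -1), Add(0, 6))) = Add(-3, Mul(4, 6)) = Add(-3, 24) = 21)
Function('t')(B, k) = 15
S = -5 (S = Add(-6, 1) = -5)
Function('v')(n, g) = -5
Mul(Function('v')(-2, Mul(-11, Pow(K, -1))), Add(Function('t')(-5, 9), 4)) = Mul(-5, Add(15, 4)) = Mul(-5, 19) = -95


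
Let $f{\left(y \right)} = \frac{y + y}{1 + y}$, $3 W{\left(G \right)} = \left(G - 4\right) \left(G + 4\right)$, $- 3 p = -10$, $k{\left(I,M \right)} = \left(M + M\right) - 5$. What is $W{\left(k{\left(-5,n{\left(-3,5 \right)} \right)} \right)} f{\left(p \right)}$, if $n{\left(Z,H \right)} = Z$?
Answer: $\frac{700}{13} \approx 53.846$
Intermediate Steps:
$k{\left(I,M \right)} = -5 + 2 M$ ($k{\left(I,M \right)} = 2 M - 5 = -5 + 2 M$)
$p = \frac{10}{3}$ ($p = \left(- \frac{1}{3}\right) \left(-10\right) = \frac{10}{3} \approx 3.3333$)
$W{\left(G \right)} = \frac{\left(-4 + G\right) \left(4 + G\right)}{3}$ ($W{\left(G \right)} = \frac{\left(G - 4\right) \left(G + 4\right)}{3} = \frac{\left(-4 + G\right) \left(4 + G\right)}{3}$)
$f{\left(y \right)} = \frac{2 y}{1 + y}$
$W{\left(k{\left(-5,n{\left(-3,5 \right)} \right)} \right)} f{\left(p \right)} = \left(- \frac{16}{3} + \frac{\left(-5 + 2 \left(-3\right)\right)^{2}}{3}\right) 2 \cdot \frac{10}{3} \frac{1}{1 + \frac{10}{3}} = \left(- \frac{16}{3} + \frac{\left(-5 - 6\right)^{2}}{3}\right) 2 \cdot \frac{10}{3} \frac{1}{\frac{13}{3}} = \left(- \frac{16}{3} + \frac{\left(-11\right)^{2}}{3}\right) 2 \cdot \frac{10}{3} \cdot \frac{3}{13} = \left(- \frac{16}{3} + \frac{1}{3} \cdot 121\right) \frac{20}{13} = \left(- \frac{16}{3} + \frac{121}{3}\right) \frac{20}{13} = 35 \cdot \frac{20}{13} = \frac{700}{13}$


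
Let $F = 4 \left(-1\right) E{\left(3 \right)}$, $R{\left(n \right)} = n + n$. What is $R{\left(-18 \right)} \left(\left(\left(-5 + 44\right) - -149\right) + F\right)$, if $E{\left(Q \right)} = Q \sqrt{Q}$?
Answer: $-6768 + 432 \sqrt{3} \approx -6019.8$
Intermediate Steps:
$E{\left(Q \right)} = Q^{\frac{3}{2}}$
$R{\left(n \right)} = 2 n$
$F = - 12 \sqrt{3}$ ($F = 4 \left(-1\right) 3^{\frac{3}{2}} = - 4 \cdot 3 \sqrt{3} = - 12 \sqrt{3} \approx -20.785$)
$R{\left(-18 \right)} \left(\left(\left(-5 + 44\right) - -149\right) + F\right) = 2 \left(-18\right) \left(\left(\left(-5 + 44\right) - -149\right) - 12 \sqrt{3}\right) = - 36 \left(\left(39 + 149\right) - 12 \sqrt{3}\right) = - 36 \left(188 - 12 \sqrt{3}\right) = -6768 + 432 \sqrt{3}$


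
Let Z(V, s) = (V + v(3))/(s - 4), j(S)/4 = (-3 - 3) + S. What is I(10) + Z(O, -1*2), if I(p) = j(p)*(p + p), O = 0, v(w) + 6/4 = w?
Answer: 1279/4 ≈ 319.75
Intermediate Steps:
v(w) = -3/2 + w
j(S) = -24 + 4*S (j(S) = 4*((-3 - 3) + S) = 4*(-6 + S) = -24 + 4*S)
Z(V, s) = (3/2 + V)/(-4 + s) (Z(V, s) = (V + (-3/2 + 3))/(s - 4) = (V + 3/2)/(-4 + s) = (3/2 + V)/(-4 + s))
I(p) = 2*p*(-24 + 4*p) (I(p) = (-24 + 4*p)*(p + p) = (-24 + 4*p)*(2*p) = 2*p*(-24 + 4*p))
I(10) + Z(O, -1*2) = 8*10*(-6 + 10) + (3/2 + 0)/(-4 - 1*2) = 8*10*4 + (3/2)/(-4 - 2) = 320 + (3/2)/(-6) = 320 - ⅙*3/2 = 320 - ¼ = 1279/4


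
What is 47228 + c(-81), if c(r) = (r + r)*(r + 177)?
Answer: 31676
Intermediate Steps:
c(r) = 2*r*(177 + r) (c(r) = (2*r)*(177 + r) = 2*r*(177 + r))
47228 + c(-81) = 47228 + 2*(-81)*(177 - 81) = 47228 + 2*(-81)*96 = 47228 - 15552 = 31676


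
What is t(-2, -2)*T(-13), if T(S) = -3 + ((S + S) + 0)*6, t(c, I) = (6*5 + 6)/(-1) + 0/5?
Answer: 5724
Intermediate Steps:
t(c, I) = -36 (t(c, I) = (30 + 6)*(-1) + 0*(⅕) = 36*(-1) + 0 = -36 + 0 = -36)
T(S) = -3 + 12*S (T(S) = -3 + (2*S + 0)*6 = -3 + (2*S)*6 = -3 + 12*S)
t(-2, -2)*T(-13) = -36*(-3 + 12*(-13)) = -36*(-3 - 156) = -36*(-159) = 5724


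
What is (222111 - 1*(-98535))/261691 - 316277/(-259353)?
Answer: 165927346445/67870345923 ≈ 2.4448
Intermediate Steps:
(222111 - 1*(-98535))/261691 - 316277/(-259353) = (222111 + 98535)*(1/261691) - 316277*(-1/259353) = 320646*(1/261691) + 316277/259353 = 320646/261691 + 316277/259353 = 165927346445/67870345923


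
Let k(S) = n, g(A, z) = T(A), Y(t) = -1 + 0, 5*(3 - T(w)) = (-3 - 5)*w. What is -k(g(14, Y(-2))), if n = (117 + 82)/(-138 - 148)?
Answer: 199/286 ≈ 0.69580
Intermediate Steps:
T(w) = 3 + 8*w/5 (T(w) = 3 - (-3 - 5)*w/5 = 3 - (-8)*w/5 = 3 + 8*w/5)
Y(t) = -1
g(A, z) = 3 + 8*A/5
n = -199/286 (n = 199/(-286) = 199*(-1/286) = -199/286 ≈ -0.69580)
k(S) = -199/286
-k(g(14, Y(-2))) = -1*(-199/286) = 199/286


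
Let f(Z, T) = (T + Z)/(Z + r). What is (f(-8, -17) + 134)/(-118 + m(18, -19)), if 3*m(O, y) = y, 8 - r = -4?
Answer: -1533/1492 ≈ -1.0275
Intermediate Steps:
r = 12 (r = 8 - 1*(-4) = 8 + 4 = 12)
m(O, y) = y/3
f(Z, T) = (T + Z)/(12 + Z) (f(Z, T) = (T + Z)/(Z + 12) = (T + Z)/(12 + Z))
(f(-8, -17) + 134)/(-118 + m(18, -19)) = ((-17 - 8)/(12 - 8) + 134)/(-118 + (1/3)*(-19)) = (-25/4 + 134)/(-118 - 19/3) = ((1/4)*(-25) + 134)/(-373/3) = (-25/4 + 134)*(-3/373) = (511/4)*(-3/373) = -1533/1492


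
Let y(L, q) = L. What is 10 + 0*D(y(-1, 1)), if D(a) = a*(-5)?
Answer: 10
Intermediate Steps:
D(a) = -5*a
10 + 0*D(y(-1, 1)) = 10 + 0*(-5*(-1)) = 10 + 0*5 = 10 + 0 = 10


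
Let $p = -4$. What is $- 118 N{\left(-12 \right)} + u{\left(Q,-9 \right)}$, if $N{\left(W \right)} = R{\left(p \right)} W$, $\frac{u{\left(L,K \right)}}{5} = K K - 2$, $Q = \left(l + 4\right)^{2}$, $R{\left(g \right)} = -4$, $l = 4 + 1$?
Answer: $-5269$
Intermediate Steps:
$l = 5$
$Q = 81$ ($Q = \left(5 + 4\right)^{2} = 9^{2} = 81$)
$u{\left(L,K \right)} = -10 + 5 K^{2}$ ($u{\left(L,K \right)} = 5 \left(K K - 2\right) = 5 \left(K^{2} - 2\right) = 5 \left(-2 + K^{2}\right) = -10 + 5 K^{2}$)
$N{\left(W \right)} = - 4 W$
$- 118 N{\left(-12 \right)} + u{\left(Q,-9 \right)} = - 118 \left(\left(-4\right) \left(-12\right)\right) - \left(10 - 5 \left(-9\right)^{2}\right) = \left(-118\right) 48 + \left(-10 + 5 \cdot 81\right) = -5664 + \left(-10 + 405\right) = -5664 + 395 = -5269$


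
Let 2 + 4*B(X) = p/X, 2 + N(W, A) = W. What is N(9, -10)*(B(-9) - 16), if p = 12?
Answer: -707/6 ≈ -117.83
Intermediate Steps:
N(W, A) = -2 + W
B(X) = -½ + 3/X (B(X) = -½ + (12/X)/4 = -½ + 3/X)
N(9, -10)*(B(-9) - 16) = (-2 + 9)*((½)*(6 - 1*(-9))/(-9) - 16) = 7*((½)*(-⅑)*(6 + 9) - 16) = 7*((½)*(-⅑)*15 - 16) = 7*(-⅚ - 16) = 7*(-101/6) = -707/6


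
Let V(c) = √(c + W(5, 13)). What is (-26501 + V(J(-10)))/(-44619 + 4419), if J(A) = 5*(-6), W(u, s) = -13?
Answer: 26501/40200 - I*√43/40200 ≈ 0.65923 - 0.00016312*I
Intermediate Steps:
J(A) = -30
V(c) = √(-13 + c) (V(c) = √(c - 13) = √(-13 + c))
(-26501 + V(J(-10)))/(-44619 + 4419) = (-26501 + √(-13 - 30))/(-44619 + 4419) = (-26501 + √(-43))/(-40200) = (-26501 + I*√43)*(-1/40200) = 26501/40200 - I*√43/40200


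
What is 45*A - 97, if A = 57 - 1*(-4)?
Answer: 2648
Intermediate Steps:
A = 61 (A = 57 + 4 = 61)
45*A - 97 = 45*61 - 97 = 2745 - 97 = 2648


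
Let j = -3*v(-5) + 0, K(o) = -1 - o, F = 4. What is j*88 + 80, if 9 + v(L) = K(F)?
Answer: 3776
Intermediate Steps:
v(L) = -14 (v(L) = -9 + (-1 - 1*4) = -9 + (-1 - 4) = -9 - 5 = -14)
j = 42 (j = -3*(-14) + 0 = 42 + 0 = 42)
j*88 + 80 = 42*88 + 80 = 3696 + 80 = 3776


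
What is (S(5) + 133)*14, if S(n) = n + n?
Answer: 2002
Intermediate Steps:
S(n) = 2*n
(S(5) + 133)*14 = (2*5 + 133)*14 = (10 + 133)*14 = 143*14 = 2002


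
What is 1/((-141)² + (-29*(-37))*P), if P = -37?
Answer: -1/19820 ≈ -5.0454e-5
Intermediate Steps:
1/((-141)² + (-29*(-37))*P) = 1/((-141)² - 29*(-37)*(-37)) = 1/(19881 + 1073*(-37)) = 1/(19881 - 39701) = 1/(-19820) = -1/19820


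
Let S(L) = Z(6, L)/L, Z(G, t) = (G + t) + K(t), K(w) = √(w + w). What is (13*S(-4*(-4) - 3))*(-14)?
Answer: -266 - 14*√26 ≈ -337.39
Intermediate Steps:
K(w) = √2*√w (K(w) = √(2*w) = √2*√w)
Z(G, t) = G + t + √2*√t (Z(G, t) = (G + t) + √2*√t = G + t + √2*√t)
S(L) = (6 + L + √2*√L)/L
(13*S(-4*(-4) - 3))*(-14) = (13*((6 + (-4*(-4) - 3) + √2*√(-4*(-4) - 3))/(-4*(-4) - 3)))*(-14) = (13*((6 + (16 - 3) + √2*√(16 - 3))/(16 - 3)))*(-14) = (13*((6 + 13 + √2*√13)/13))*(-14) = (13*((6 + 13 + √26)/13))*(-14) = (13*((19 + √26)/13))*(-14) = (13*(19/13 + √26/13))*(-14) = (19 + √26)*(-14) = -266 - 14*√26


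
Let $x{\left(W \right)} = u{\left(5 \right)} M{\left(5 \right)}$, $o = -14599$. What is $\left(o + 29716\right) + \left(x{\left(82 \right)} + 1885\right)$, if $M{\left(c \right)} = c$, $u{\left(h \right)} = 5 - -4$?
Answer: $17047$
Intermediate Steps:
$u{\left(h \right)} = 9$ ($u{\left(h \right)} = 5 + 4 = 9$)
$x{\left(W \right)} = 45$ ($x{\left(W \right)} = 9 \cdot 5 = 45$)
$\left(o + 29716\right) + \left(x{\left(82 \right)} + 1885\right) = \left(-14599 + 29716\right) + \left(45 + 1885\right) = 15117 + 1930 = 17047$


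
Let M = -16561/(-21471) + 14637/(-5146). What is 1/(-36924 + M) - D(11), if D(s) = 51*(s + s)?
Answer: -4577707564879176/4079953167905 ≈ -1122.0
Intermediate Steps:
M = -229048121/110489766 (M = -16561*(-1/21471) + 14637*(-1/5146) = 16561/21471 - 14637/5146 = -229048121/110489766 ≈ -2.0730)
D(s) = 102*s (D(s) = 51*(2*s) = 102*s)
1/(-36924 + M) - D(11) = 1/(-36924 - 229048121/110489766) - 102*11 = 1/(-4079953167905/110489766) - 1*1122 = -110489766/4079953167905 - 1122 = -4577707564879176/4079953167905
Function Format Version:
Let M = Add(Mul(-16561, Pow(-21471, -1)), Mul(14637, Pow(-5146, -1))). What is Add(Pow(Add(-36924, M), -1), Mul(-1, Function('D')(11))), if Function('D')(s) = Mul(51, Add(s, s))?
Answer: Rational(-4577707564879176, 4079953167905) ≈ -1122.0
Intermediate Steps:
M = Rational(-229048121, 110489766) (M = Add(Mul(-16561, Rational(-1, 21471)), Mul(14637, Rational(-1, 5146))) = Add(Rational(16561, 21471), Rational(-14637, 5146)) = Rational(-229048121, 110489766) ≈ -2.0730)
Function('D')(s) = Mul(102, s) (Function('D')(s) = Mul(51, Mul(2, s)) = Mul(102, s))
Add(Pow(Add(-36924, M), -1), Mul(-1, Function('D')(11))) = Add(Pow(Add(-36924, Rational(-229048121, 110489766)), -1), Mul(-1, Mul(102, 11))) = Add(Pow(Rational(-4079953167905, 110489766), -1), Mul(-1, 1122)) = Add(Rational(-110489766, 4079953167905), -1122) = Rational(-4577707564879176, 4079953167905)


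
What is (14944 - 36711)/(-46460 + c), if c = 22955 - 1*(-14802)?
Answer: 21767/8703 ≈ 2.5011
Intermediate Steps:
c = 37757 (c = 22955 + 14802 = 37757)
(14944 - 36711)/(-46460 + c) = (14944 - 36711)/(-46460 + 37757) = -21767/(-8703) = -21767*(-1/8703) = 21767/8703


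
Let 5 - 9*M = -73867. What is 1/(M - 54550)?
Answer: -1/46342 ≈ -2.1579e-5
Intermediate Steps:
M = 8208 (M = 5/9 - ⅑*(-73867) = 5/9 + 73867/9 = 8208)
1/(M - 54550) = 1/(8208 - 54550) = 1/(-46342) = -1/46342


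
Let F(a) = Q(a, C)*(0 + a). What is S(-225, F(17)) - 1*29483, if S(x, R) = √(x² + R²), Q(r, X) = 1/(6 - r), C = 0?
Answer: -29483 + √6125914/11 ≈ -29258.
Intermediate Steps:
Q(r, X) = 1/(6 - r)
F(a) = -a/(-6 + a) (F(a) = (-1/(-6 + a))*(0 + a) = (-1/(-6 + a))*a = -a/(-6 + a))
S(x, R) = √(R² + x²)
S(-225, F(17)) - 1*29483 = √((-1*17/(-6 + 17))² + (-225)²) - 1*29483 = √((-1*17/11)² + 50625) - 29483 = √((-1*17*1/11)² + 50625) - 29483 = √((-17/11)² + 50625) - 29483 = √(289/121 + 50625) - 29483 = √(6125914/121) - 29483 = √6125914/11 - 29483 = -29483 + √6125914/11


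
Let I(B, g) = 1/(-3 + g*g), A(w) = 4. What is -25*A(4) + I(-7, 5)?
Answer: -2199/22 ≈ -99.955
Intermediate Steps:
I(B, g) = 1/(-3 + g²)
-25*A(4) + I(-7, 5) = -25*4 + 1/(-3 + 5²) = -100 + 1/(-3 + 25) = -100 + 1/22 = -2199/22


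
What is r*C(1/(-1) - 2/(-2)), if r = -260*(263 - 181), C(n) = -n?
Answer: 0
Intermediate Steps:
r = -21320 (r = -260*82 = -21320)
r*C(1/(-1) - 2/(-2)) = -(-21320)*(1/(-1) - 2/(-2)) = -(-21320)*(1*(-1) - 2*(-½)) = -(-21320)*(-1 + 1) = -(-21320)*0 = -21320*0 = 0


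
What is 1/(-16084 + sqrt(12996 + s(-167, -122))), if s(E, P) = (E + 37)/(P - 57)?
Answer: -1439518/23152044305 - sqrt(416428106)/46304088610 ≈ -6.2617e-5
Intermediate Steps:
s(E, P) = (37 + E)/(-57 + P)
1/(-16084 + sqrt(12996 + s(-167, -122))) = 1/(-16084 + sqrt(12996 + (37 - 167)/(-57 - 122))) = 1/(-16084 + sqrt(12996 - 130/(-179))) = 1/(-16084 + sqrt(12996 - 1/179*(-130))) = 1/(-16084 + sqrt(12996 + 130/179)) = 1/(-16084 + sqrt(2326414/179)) = 1/(-16084 + sqrt(416428106)/179)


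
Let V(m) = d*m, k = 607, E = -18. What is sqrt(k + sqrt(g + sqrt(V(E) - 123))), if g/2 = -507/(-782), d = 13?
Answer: sqrt(92798767 + 391*sqrt(391)*sqrt(507 + 391*I*sqrt(357)))/391 ≈ 24.702 + 0.060117*I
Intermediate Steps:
V(m) = 13*m
g = 507/391 (g = 2*(-507/(-782)) = 2*(-507*(-1/782)) = 2*(507/782) = 507/391 ≈ 1.2967)
sqrt(k + sqrt(g + sqrt(V(E) - 123))) = sqrt(607 + sqrt(507/391 + sqrt(13*(-18) - 123))) = sqrt(607 + sqrt(507/391 + sqrt(-234 - 123))) = sqrt(607 + sqrt(507/391 + sqrt(-357))) = sqrt(607 + sqrt(507/391 + I*sqrt(357)))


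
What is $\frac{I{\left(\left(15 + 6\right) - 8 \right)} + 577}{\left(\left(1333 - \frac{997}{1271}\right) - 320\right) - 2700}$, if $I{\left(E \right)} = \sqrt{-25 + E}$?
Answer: $- \frac{733367}{2145174} - \frac{1271 i \sqrt{3}}{1072587} \approx -0.34187 - 0.0020525 i$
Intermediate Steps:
$\frac{I{\left(\left(15 + 6\right) - 8 \right)} + 577}{\left(\left(1333 - \frac{997}{1271}\right) - 320\right) - 2700} = \frac{\sqrt{-25 + \left(\left(15 + 6\right) - 8\right)} + 577}{\left(\left(1333 - \frac{997}{1271}\right) - 320\right) - 2700} = \frac{\sqrt{-25 + \left(21 - 8\right)} + 577}{\left(\left(1333 - \frac{997}{1271}\right) - 320\right) - 2700} = \frac{\sqrt{-25 + 13} + 577}{\left(\left(1333 - \frac{997}{1271}\right) - 320\right) - 2700} = \frac{\sqrt{-12} + 577}{\left(\frac{1693246}{1271} - 320\right) - 2700} = \frac{2 i \sqrt{3} + 577}{\frac{1286526}{1271} - 2700} = \frac{577 + 2 i \sqrt{3}}{- \frac{2145174}{1271}} = \left(577 + 2 i \sqrt{3}\right) \left(- \frac{1271}{2145174}\right) = - \frac{733367}{2145174} - \frac{1271 i \sqrt{3}}{1072587}$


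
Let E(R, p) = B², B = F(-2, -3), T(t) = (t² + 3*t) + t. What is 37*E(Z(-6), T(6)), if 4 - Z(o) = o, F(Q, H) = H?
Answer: 333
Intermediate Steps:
T(t) = t² + 4*t
Z(o) = 4 - o
B = -3
E(R, p) = 9 (E(R, p) = (-3)² = 9)
37*E(Z(-6), T(6)) = 37*9 = 333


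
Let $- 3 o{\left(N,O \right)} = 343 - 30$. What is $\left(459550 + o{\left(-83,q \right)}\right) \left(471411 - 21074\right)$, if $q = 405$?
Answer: $\frac{620716149569}{3} \approx 2.0691 \cdot 10^{11}$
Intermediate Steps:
$o{\left(N,O \right)} = - \frac{313}{3}$ ($o{\left(N,O \right)} = - \frac{343 - 30}{3} = \left(- \frac{1}{3}\right) 313 = - \frac{313}{3}$)
$\left(459550 + o{\left(-83,q \right)}\right) \left(471411 - 21074\right) = \left(459550 - \frac{313}{3}\right) \left(471411 - 21074\right) = \frac{1378337 \left(471411 - 21074\right)}{3} = \frac{1378337}{3} \cdot 450337 = \frac{620716149569}{3}$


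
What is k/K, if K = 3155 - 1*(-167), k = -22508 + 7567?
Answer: -14941/3322 ≈ -4.4976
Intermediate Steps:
k = -14941
K = 3322 (K = 3155 + 167 = 3322)
k/K = -14941/3322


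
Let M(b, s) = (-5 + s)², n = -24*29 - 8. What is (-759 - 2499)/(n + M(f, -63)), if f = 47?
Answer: -1629/1960 ≈ -0.83112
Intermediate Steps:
n = -704 (n = -696 - 8 = -704)
(-759 - 2499)/(n + M(f, -63)) = (-759 - 2499)/(-704 + (-5 - 63)²) = -3258/(-704 + (-68)²) = -3258/(-704 + 4624) = -3258/3920 = -3258*1/3920 = -1629/1960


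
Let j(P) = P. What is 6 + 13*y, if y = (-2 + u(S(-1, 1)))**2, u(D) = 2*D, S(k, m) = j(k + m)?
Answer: 58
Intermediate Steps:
S(k, m) = k + m
y = 4 (y = (-2 + 2*(-1 + 1))**2 = (-2 + 2*0)**2 = (-2 + 0)**2 = (-2)**2 = 4)
6 + 13*y = 6 + 13*4 = 6 + 52 = 58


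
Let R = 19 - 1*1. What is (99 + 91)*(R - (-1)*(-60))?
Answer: -7980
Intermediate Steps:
R = 18 (R = 19 - 1 = 18)
(99 + 91)*(R - (-1)*(-60)) = (99 + 91)*(18 - (-1)*(-60)) = 190*(18 - 1*60) = 190*(18 - 60) = 190*(-42) = -7980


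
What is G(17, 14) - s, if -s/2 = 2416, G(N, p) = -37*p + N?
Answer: 4331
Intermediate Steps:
G(N, p) = N - 37*p
s = -4832 (s = -2*2416 = -4832)
G(17, 14) - s = (17 - 37*14) - 1*(-4832) = (17 - 518) + 4832 = -501 + 4832 = 4331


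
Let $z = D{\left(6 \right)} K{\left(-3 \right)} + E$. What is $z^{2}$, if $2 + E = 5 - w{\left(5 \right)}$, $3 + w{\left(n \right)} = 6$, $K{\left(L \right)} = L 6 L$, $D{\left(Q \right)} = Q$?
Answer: $104976$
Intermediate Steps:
$K{\left(L \right)} = 6 L^{2}$ ($K{\left(L \right)} = 6 L L = 6 L^{2}$)
$w{\left(n \right)} = 3$ ($w{\left(n \right)} = -3 + 6 = 3$)
$E = 0$ ($E = -2 + \left(5 - 3\right) = -2 + 2 = 0$)
$z = 324$ ($z = 6 \cdot 6 \left(-3\right)^{2} + 0 = 6 \cdot 6 \cdot 9 + 0 = 6 \cdot 54 + 0 = 324 + 0 = 324$)
$z^{2} = 324^{2} = 104976$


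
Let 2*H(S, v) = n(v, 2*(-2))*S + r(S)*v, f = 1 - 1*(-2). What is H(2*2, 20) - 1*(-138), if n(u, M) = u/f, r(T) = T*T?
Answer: 934/3 ≈ 311.33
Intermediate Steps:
f = 3 (f = 1 + 2 = 3)
r(T) = T²
n(u, M) = u/3
H(S, v) = v*S²/2 + S*v/6 (H(S, v) = ((v/3)*S + S²*v)/2 = (S*v/3 + v*S²)/2 = (v*S² + S*v/3)/2 = v*S²/2 + S*v/6)
H(2*2, 20) - 1*(-138) = (⅙)*(2*2)*20*(1 + 3*(2*2)) - 1*(-138) = (⅙)*4*20*(1 + 3*4) + 138 = (⅙)*4*20*(1 + 12) + 138 = (⅙)*4*20*13 + 138 = 520/3 + 138 = 934/3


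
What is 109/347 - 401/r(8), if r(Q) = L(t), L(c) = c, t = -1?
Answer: 139256/347 ≈ 401.31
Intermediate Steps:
r(Q) = -1
109/347 - 401/r(8) = 109/347 - 401/(-1) = 109*(1/347) - 401*(-1) = 109/347 + 401 = 139256/347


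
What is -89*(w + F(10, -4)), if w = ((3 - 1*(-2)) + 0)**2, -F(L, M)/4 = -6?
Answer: -4361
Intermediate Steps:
F(L, M) = 24 (F(L, M) = -4*(-6) = 24)
w = 25 (w = ((3 + 2) + 0)**2 = (5 + 0)**2 = 5**2 = 25)
-89*(w + F(10, -4)) = -89*(25 + 24) = -89*49 = -4361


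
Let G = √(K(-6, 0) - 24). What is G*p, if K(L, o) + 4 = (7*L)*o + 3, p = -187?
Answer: -935*I ≈ -935.0*I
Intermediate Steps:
K(L, o) = -1 + 7*L*o (K(L, o) = -4 + ((7*L)*o + 3) = -4 + (7*L*o + 3) = -4 + (3 + 7*L*o) = -1 + 7*L*o)
G = 5*I (G = √((-1 + 7*(-6)*0) - 24) = √((-1 + 0) - 24) = √(-1 - 24) = √(-25) = 5*I ≈ 5.0*I)
G*p = (5*I)*(-187) = -935*I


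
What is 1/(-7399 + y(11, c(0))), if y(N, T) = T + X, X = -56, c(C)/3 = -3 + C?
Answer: -1/7464 ≈ -0.00013398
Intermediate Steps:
c(C) = -9 + 3*C (c(C) = 3*(-3 + C) = -9 + 3*C)
y(N, T) = -56 + T (y(N, T) = T - 56 = -56 + T)
1/(-7399 + y(11, c(0))) = 1/(-7399 + (-56 + (-9 + 3*0))) = 1/(-7399 + (-56 + (-9 + 0))) = 1/(-7399 + (-56 - 9)) = 1/(-7399 - 65) = 1/(-7464) = -1/7464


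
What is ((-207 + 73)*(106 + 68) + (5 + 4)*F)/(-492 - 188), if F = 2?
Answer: 11649/340 ≈ 34.262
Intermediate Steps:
((-207 + 73)*(106 + 68) + (5 + 4)*F)/(-492 - 188) = ((-207 + 73)*(106 + 68) + (5 + 4)*2)/(-492 - 188) = (-134*174 + 9*2)/(-680) = (-23316 + 18)*(-1/680) = -23298*(-1/680) = 11649/340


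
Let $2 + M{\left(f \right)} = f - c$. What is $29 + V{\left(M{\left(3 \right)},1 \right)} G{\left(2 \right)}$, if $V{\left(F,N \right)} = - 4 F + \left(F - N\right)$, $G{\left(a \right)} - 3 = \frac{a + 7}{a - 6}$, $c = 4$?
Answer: $35$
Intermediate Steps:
$M{\left(f \right)} = -6 + f$ ($M{\left(f \right)} = -2 + \left(f - 4\right) = -2 + \left(-4 + f\right) = -6 + f$)
$G{\left(a \right)} = 3 + \frac{7 + a}{-6 + a}$ ($G{\left(a \right)} = 3 + \frac{a + 7}{a - 6} = 3 + \frac{7 + a}{-6 + a}$)
$V{\left(F,N \right)} = - N - 3 F$
$29 + V{\left(M{\left(3 \right)},1 \right)} G{\left(2 \right)} = 29 + \left(\left(-1\right) 1 - 3 \left(-6 + 3\right)\right) \frac{-11 + 4 \cdot 2}{-6 + 2} = 29 + \left(-1 - -9\right) \frac{-11 + 8}{-4} = 29 + \left(-1 + 9\right) \left(\left(- \frac{1}{4}\right) \left(-3\right)\right) = 29 + 8 \cdot \frac{3}{4} = 29 + 6 = 35$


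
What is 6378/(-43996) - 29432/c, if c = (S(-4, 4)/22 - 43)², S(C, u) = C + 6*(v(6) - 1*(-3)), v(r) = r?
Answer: -4936306657/275942912 ≈ -17.889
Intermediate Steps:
S(C, u) = 54 + C (S(C, u) = C + 6*(6 - 1*(-3)) = C + 6*(6 + 3) = C + 6*9 = C + 54 = 54 + C)
c = 200704/121 (c = ((54 - 4)/22 - 43)² = (50*(1/22) - 43)² = (25/11 - 43)² = (-448/11)² = 200704/121 ≈ 1658.7)
6378/(-43996) - 29432/c = 6378/(-43996) - 29432/200704/121 = 6378*(-1/43996) - 29432*121/200704 = -3189/21998 - 445159/25088 = -4936306657/275942912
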